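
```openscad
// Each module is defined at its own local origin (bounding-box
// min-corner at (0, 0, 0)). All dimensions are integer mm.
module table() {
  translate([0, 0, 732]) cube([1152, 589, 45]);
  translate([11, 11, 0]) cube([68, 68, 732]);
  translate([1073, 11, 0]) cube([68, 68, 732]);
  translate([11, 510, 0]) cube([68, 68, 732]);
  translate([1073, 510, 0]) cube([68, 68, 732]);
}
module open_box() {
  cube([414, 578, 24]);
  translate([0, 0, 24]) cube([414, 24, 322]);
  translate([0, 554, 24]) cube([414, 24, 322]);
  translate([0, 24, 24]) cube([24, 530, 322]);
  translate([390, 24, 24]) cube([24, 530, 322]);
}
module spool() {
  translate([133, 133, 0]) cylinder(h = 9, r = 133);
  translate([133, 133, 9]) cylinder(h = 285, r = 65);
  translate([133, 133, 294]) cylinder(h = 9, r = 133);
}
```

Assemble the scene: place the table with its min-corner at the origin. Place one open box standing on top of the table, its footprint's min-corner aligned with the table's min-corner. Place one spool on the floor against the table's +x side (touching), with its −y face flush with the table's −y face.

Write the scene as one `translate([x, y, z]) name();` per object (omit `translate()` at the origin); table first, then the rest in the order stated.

table();
translate([0, 0, 777]) open_box();
translate([1152, 0, 0]) spool();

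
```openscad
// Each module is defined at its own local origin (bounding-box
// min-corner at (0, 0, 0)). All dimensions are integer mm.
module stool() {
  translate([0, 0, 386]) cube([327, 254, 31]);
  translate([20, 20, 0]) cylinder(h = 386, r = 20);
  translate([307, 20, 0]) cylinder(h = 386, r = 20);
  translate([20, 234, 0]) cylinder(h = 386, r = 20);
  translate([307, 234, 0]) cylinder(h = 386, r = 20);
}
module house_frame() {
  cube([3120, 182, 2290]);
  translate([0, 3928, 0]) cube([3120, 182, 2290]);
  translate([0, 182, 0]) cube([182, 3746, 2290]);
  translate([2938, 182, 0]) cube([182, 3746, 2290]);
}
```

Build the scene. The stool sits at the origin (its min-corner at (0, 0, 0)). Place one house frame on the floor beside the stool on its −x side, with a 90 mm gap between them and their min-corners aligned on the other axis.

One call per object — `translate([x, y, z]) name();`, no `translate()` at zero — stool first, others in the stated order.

stool();
translate([-3210, 0, 0]) house_frame();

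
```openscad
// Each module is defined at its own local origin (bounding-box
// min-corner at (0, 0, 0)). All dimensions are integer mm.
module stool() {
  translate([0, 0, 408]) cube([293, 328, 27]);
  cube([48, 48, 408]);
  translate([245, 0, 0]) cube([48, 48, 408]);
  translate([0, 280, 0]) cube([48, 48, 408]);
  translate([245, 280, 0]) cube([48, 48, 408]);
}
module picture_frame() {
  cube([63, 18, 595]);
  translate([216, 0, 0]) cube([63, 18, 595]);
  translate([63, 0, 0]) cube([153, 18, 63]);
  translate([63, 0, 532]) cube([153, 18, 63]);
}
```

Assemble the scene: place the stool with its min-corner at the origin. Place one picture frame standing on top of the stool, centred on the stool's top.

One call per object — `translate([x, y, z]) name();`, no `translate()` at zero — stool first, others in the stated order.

stool();
translate([7, 155, 435]) picture_frame();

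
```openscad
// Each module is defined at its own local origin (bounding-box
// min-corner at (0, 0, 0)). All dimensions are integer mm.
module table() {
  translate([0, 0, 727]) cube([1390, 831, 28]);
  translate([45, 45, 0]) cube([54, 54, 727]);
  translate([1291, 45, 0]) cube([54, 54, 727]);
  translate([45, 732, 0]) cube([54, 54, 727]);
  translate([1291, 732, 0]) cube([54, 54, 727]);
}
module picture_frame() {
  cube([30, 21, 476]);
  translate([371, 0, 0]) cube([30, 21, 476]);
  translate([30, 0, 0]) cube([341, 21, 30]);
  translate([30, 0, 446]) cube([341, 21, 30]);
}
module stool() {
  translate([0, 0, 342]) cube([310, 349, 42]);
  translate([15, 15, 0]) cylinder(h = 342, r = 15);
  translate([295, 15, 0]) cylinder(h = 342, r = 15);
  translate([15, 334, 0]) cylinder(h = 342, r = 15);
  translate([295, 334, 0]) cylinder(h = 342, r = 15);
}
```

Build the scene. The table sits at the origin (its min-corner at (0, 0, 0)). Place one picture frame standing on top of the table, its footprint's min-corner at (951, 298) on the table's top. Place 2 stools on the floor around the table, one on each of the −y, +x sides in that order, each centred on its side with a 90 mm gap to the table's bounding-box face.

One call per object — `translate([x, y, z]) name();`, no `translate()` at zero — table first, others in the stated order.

table();
translate([951, 298, 755]) picture_frame();
translate([540, -439, 0]) stool();
translate([1480, 241, 0]) stool();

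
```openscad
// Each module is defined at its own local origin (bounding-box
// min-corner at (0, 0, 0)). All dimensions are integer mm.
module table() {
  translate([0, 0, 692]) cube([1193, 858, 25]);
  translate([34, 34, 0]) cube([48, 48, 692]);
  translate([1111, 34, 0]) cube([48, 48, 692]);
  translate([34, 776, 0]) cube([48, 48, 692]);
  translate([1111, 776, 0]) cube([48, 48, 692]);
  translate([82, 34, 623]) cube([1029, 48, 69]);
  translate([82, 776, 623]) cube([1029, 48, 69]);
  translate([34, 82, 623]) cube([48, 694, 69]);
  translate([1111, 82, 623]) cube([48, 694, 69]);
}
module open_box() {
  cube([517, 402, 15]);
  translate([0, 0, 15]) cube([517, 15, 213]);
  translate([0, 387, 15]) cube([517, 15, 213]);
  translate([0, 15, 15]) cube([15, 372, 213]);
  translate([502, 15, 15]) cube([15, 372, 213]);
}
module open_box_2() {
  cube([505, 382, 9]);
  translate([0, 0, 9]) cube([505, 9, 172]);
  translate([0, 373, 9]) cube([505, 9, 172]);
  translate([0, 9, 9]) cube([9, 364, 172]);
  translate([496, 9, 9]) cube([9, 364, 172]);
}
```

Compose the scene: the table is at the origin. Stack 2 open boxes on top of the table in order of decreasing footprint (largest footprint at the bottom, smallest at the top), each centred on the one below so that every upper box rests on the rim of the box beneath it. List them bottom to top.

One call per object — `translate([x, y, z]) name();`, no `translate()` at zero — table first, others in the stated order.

table();
translate([338, 228, 717]) open_box();
translate([344, 238, 945]) open_box_2();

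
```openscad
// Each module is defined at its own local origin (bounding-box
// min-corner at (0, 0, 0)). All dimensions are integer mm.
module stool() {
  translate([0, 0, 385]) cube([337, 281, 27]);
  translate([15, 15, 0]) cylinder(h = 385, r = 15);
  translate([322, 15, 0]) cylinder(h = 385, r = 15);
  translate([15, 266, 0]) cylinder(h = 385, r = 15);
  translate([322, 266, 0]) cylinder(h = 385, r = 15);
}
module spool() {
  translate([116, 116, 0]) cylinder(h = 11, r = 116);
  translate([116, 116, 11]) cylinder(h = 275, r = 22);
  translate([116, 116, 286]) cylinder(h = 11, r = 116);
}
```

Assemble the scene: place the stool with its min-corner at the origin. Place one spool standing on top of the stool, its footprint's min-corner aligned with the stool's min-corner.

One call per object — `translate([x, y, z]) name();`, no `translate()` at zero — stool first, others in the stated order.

stool();
translate([0, 0, 412]) spool();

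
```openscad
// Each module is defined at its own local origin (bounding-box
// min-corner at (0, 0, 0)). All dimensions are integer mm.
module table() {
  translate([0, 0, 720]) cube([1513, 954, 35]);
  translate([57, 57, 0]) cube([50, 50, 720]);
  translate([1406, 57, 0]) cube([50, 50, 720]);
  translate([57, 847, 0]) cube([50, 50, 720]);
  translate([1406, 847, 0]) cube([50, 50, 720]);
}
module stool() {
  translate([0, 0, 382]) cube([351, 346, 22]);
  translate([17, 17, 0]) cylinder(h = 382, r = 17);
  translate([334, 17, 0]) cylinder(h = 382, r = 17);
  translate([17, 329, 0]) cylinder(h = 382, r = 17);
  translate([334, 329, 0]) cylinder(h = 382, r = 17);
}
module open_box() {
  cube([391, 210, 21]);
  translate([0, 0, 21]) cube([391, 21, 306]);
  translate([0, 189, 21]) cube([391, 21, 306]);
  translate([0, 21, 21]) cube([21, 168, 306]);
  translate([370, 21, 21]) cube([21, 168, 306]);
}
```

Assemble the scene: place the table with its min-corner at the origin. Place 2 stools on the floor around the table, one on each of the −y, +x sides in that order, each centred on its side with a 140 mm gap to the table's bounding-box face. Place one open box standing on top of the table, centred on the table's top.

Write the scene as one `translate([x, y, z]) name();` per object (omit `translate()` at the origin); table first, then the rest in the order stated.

table();
translate([581, -486, 0]) stool();
translate([1653, 304, 0]) stool();
translate([561, 372, 755]) open_box();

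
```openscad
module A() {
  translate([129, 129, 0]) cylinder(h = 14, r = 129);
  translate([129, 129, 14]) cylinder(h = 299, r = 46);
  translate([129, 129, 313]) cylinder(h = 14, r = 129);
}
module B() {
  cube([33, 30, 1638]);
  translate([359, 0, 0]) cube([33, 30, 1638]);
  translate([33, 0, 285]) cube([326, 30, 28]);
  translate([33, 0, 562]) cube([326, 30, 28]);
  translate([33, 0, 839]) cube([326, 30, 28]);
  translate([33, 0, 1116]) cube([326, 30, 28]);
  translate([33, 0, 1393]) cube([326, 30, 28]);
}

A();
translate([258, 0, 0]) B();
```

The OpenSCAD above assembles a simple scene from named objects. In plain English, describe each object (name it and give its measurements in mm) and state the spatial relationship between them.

A is a spool: two coaxial disc flanges of radius 129 mm and thickness 14 mm, joined by a core cylinder of radius 46 mm and height 299 mm. The lower flange rests on z = 0 and the three cylinders share a vertical axis.

B is a straight ladder. Two 33×30 mm vertical rails, 1638 mm tall, stand 392 mm apart (outside-to-outside) with their front faces coplanar on the −y side. 5 rungs, each 30 mm deep and 28 mm tall, span between the inner faces of the rails, front faces flush with the rails. The lowest rung's underside is at z = 285 mm and rungs are spaced 277 mm apart (underside to underside).

The ladder is against the spool's +x side, with their −y faces flush.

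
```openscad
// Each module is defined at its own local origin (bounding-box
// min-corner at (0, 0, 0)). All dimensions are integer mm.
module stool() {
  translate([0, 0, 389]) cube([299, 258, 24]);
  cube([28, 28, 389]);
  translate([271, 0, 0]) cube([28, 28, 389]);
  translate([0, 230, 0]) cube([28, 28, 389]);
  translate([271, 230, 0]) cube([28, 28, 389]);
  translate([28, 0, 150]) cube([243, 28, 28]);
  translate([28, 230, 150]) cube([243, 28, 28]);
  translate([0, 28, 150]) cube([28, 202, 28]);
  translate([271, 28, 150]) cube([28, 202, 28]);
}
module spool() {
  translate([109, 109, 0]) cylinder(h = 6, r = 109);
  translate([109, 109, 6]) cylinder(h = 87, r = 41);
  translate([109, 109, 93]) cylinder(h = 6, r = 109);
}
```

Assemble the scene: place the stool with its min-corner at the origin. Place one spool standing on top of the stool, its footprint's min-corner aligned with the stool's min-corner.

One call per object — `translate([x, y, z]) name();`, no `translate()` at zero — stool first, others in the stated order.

stool();
translate([0, 0, 413]) spool();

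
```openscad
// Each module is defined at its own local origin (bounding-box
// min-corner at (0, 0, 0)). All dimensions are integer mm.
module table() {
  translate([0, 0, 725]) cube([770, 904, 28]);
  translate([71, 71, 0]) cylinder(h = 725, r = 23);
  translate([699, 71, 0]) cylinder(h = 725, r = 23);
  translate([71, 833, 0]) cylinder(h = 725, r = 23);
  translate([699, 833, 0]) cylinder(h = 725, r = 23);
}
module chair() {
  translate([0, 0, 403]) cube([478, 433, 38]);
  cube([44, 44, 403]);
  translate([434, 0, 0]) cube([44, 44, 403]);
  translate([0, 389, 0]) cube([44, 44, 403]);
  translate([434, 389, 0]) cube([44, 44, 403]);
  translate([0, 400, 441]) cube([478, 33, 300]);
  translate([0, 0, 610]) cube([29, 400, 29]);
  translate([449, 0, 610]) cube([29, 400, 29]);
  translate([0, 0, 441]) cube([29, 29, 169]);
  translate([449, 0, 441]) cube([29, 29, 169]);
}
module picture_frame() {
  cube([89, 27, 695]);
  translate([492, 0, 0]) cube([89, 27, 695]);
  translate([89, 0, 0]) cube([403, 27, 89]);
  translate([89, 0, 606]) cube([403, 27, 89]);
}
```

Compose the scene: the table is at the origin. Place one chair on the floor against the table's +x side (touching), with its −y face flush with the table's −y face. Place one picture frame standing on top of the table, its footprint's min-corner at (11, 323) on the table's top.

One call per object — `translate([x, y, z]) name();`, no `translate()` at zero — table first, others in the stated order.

table();
translate([770, 0, 0]) chair();
translate([11, 323, 753]) picture_frame();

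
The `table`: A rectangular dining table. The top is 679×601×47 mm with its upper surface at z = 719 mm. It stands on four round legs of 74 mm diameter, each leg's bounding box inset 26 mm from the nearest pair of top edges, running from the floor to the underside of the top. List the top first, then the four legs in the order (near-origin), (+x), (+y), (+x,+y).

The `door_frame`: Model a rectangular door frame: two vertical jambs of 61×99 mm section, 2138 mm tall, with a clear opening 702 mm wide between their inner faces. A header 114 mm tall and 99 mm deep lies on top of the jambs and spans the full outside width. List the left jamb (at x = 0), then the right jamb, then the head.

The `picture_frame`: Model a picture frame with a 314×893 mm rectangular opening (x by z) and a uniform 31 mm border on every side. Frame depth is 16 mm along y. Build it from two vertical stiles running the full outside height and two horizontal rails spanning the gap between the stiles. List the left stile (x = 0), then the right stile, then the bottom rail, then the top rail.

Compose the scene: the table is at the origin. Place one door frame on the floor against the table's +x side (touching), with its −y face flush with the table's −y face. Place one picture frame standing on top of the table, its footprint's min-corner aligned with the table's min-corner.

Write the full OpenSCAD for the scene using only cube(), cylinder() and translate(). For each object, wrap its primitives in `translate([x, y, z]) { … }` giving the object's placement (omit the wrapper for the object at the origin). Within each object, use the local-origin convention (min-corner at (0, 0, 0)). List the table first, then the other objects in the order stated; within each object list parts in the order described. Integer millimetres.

translate([0, 0, 672]) cube([679, 601, 47]);
translate([63, 63, 0]) cylinder(h = 672, r = 37);
translate([616, 63, 0]) cylinder(h = 672, r = 37);
translate([63, 538, 0]) cylinder(h = 672, r = 37);
translate([616, 538, 0]) cylinder(h = 672, r = 37);
translate([679, 0, 0]) {
  cube([61, 99, 2138]);
  translate([763, 0, 0]) cube([61, 99, 2138]);
  translate([0, 0, 2138]) cube([824, 99, 114]);
}
translate([0, 0, 719]) {
  cube([31, 16, 955]);
  translate([345, 0, 0]) cube([31, 16, 955]);
  translate([31, 0, 0]) cube([314, 16, 31]);
  translate([31, 0, 924]) cube([314, 16, 31]);
}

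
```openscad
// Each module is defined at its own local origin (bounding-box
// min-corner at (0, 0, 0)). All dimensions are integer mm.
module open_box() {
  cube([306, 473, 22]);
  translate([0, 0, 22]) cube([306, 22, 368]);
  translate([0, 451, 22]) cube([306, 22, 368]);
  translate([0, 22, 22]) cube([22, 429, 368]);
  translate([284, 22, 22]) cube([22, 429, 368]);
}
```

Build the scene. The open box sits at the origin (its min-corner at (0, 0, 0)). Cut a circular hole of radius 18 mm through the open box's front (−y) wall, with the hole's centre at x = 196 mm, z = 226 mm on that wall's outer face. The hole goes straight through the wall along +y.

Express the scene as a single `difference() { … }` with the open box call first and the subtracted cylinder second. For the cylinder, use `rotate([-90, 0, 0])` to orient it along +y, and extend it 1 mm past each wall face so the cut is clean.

difference() {
  open_box();
  translate([196, -1, 226]) rotate([-90, 0, 0]) cylinder(h = 24, r = 18);
}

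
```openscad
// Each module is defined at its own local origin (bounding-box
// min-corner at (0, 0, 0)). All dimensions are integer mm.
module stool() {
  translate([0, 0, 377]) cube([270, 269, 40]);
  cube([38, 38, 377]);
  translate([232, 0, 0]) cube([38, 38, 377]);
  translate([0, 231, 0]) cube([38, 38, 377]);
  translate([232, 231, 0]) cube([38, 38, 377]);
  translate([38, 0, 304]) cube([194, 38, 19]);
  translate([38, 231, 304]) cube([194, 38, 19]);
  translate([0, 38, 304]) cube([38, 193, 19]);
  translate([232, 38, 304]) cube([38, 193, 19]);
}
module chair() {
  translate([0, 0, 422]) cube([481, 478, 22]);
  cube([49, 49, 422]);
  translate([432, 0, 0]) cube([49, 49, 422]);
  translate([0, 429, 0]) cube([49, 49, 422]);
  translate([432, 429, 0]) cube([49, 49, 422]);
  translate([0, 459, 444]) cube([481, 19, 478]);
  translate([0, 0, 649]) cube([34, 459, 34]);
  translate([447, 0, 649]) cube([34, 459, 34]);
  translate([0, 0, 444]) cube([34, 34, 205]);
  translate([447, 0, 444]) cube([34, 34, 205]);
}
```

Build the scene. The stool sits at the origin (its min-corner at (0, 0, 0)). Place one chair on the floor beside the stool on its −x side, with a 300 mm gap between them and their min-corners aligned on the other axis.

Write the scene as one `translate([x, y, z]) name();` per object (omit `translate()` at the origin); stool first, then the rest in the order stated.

stool();
translate([-781, 0, 0]) chair();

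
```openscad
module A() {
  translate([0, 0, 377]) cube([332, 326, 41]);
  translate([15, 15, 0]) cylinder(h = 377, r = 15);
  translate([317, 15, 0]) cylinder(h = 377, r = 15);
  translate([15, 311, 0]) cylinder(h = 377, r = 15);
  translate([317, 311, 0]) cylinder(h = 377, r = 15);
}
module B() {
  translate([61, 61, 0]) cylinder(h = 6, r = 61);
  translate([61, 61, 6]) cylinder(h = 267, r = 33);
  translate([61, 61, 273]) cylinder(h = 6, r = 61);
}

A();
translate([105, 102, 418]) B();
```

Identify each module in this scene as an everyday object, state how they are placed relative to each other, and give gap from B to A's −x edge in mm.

The spool's min-x is at 105; the stool's min-x is 0; gap = 105 mm.

A is a stool. B is a spool. The spool is on top of the stool, centred. The gap from the spool to the stool's −x edge is 105 mm.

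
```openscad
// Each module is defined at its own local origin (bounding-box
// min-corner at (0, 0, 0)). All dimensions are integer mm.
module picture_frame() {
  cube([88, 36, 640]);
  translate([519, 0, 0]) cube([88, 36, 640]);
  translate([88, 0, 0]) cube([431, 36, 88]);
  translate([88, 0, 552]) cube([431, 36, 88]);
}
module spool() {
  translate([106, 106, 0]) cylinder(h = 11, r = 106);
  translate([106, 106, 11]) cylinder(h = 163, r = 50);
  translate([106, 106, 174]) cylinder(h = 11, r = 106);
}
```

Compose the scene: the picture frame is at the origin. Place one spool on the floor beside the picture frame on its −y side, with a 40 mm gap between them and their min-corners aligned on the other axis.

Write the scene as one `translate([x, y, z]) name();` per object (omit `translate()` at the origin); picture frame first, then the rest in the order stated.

picture_frame();
translate([0, -252, 0]) spool();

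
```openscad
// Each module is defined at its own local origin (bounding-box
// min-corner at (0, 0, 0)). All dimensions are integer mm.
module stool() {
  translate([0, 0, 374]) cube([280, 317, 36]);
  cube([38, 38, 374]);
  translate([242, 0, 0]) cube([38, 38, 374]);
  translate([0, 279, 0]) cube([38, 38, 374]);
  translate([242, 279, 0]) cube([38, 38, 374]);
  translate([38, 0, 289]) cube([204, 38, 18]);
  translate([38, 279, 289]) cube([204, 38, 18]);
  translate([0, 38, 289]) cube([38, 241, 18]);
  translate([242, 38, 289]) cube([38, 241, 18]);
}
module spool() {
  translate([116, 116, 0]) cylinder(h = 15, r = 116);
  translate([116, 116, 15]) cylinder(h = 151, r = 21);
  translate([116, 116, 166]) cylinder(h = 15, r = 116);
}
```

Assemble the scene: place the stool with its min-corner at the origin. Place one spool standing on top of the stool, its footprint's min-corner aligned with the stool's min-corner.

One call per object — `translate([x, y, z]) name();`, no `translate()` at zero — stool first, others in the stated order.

stool();
translate([0, 0, 410]) spool();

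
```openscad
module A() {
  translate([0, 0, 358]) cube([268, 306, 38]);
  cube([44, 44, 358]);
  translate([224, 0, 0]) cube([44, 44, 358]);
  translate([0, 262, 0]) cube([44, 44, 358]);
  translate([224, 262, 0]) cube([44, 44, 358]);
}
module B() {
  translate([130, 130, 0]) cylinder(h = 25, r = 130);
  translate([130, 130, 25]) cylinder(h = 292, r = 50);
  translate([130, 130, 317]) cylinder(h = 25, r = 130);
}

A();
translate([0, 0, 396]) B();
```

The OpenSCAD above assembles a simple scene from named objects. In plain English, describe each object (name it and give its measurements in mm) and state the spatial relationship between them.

A is a simple wooden stool: a rectangular seat 268 mm (x) by 306 mm (y), 38 mm thick, top face at z = 396 mm, on four square legs, each 44×44 mm in cross-section. The legs rest on z = 0, each flush with a corner of the seat.

B is a spool: two coaxial disc flanges of radius 130 mm and thickness 25 mm, joined by a core cylinder of radius 50 mm and height 292 mm. The lower flange rests on z = 0 and the three cylinders share a vertical axis.

The spool is on top of the stool.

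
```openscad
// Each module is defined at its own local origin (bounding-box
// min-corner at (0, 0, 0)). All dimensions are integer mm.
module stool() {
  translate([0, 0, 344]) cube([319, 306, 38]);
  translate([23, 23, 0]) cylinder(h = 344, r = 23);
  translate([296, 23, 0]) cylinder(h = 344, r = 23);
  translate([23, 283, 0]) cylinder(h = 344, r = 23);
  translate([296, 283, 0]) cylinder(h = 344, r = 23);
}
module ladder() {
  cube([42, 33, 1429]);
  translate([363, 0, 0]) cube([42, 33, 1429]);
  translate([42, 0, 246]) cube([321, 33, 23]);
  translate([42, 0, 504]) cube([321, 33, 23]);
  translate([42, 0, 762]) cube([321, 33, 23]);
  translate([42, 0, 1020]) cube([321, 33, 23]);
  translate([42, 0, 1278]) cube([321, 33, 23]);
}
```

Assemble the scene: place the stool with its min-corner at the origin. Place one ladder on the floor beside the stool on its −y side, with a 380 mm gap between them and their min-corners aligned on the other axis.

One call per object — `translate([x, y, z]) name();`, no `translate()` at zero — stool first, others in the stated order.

stool();
translate([0, -413, 0]) ladder();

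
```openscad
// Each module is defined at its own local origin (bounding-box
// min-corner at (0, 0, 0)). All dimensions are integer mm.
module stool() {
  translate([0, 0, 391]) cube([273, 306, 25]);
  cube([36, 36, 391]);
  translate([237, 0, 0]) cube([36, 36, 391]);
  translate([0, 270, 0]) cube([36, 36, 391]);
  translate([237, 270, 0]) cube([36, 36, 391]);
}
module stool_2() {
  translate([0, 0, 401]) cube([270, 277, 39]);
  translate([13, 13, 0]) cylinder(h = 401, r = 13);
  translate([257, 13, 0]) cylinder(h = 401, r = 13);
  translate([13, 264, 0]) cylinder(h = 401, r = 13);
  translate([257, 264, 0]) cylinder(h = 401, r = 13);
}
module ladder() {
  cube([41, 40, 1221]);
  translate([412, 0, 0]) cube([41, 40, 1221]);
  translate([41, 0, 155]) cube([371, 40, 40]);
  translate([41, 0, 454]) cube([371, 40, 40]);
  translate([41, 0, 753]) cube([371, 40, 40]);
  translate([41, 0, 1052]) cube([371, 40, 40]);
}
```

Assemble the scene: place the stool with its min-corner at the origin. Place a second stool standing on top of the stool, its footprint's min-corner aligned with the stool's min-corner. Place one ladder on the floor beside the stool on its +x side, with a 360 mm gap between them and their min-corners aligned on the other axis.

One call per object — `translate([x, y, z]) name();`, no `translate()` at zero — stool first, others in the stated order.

stool();
translate([0, 0, 416]) stool_2();
translate([633, 0, 0]) ladder();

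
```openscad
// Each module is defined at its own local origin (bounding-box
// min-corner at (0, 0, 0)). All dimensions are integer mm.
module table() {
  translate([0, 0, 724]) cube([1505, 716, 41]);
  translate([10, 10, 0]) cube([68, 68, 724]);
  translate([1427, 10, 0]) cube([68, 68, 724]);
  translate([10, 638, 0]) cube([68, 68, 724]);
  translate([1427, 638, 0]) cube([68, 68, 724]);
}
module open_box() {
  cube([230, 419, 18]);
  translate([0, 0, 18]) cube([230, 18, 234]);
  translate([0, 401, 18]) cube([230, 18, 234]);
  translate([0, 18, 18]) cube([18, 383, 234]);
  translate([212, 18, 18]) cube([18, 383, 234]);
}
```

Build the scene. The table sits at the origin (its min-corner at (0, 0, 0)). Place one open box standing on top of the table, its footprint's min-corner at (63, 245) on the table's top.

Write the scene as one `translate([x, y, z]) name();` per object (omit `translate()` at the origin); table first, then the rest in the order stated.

table();
translate([63, 245, 765]) open_box();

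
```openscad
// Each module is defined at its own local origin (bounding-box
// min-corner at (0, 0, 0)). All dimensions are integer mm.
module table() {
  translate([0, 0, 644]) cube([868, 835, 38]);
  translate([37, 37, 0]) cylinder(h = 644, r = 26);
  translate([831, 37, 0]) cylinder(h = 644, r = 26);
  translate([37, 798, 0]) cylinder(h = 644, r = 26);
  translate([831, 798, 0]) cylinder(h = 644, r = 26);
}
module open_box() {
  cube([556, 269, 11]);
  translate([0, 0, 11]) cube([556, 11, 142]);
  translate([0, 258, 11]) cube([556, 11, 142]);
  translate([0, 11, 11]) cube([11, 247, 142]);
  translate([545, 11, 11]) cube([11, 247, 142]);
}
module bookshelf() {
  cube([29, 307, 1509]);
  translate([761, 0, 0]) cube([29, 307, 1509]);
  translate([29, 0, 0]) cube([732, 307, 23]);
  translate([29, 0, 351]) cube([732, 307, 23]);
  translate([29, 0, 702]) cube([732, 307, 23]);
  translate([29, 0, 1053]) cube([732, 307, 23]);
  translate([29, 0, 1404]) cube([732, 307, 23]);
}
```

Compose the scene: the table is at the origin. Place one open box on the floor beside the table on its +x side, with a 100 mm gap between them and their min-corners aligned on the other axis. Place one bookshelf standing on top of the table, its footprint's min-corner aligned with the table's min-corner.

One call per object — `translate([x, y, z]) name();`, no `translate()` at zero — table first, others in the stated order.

table();
translate([968, 0, 0]) open_box();
translate([0, 0, 682]) bookshelf();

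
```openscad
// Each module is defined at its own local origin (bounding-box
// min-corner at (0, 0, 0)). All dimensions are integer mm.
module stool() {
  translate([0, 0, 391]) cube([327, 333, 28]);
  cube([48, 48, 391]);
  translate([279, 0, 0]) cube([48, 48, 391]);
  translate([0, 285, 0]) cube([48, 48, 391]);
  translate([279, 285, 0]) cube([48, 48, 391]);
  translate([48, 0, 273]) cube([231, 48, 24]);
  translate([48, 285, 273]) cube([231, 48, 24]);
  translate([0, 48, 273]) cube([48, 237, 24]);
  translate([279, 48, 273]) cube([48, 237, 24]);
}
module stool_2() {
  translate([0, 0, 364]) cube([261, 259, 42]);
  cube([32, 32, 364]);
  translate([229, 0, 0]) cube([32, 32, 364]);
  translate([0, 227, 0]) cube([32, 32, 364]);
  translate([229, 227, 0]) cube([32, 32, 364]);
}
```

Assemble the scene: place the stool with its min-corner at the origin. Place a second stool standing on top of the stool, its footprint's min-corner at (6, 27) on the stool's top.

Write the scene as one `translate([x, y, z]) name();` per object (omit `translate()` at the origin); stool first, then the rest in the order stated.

stool();
translate([6, 27, 419]) stool_2();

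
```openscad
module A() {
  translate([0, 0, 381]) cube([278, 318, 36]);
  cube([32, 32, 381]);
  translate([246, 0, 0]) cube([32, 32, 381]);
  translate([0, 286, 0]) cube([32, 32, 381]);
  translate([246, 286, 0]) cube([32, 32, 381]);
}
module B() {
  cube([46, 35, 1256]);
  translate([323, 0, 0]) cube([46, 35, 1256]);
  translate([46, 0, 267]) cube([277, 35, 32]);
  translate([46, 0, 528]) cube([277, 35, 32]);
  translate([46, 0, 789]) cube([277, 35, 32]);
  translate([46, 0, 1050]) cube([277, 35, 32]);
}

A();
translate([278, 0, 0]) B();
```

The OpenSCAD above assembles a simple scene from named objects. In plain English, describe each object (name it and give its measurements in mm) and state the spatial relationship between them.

A is a simple wooden stool: a rectangular seat 278 mm (x) by 318 mm (y), 36 mm thick, top face at z = 417 mm, on four square legs, each 32×32 mm in cross-section. The legs rest on z = 0, each flush with a corner of the seat.

B is a wooden ladder with two side rails of 46×35 mm section and 1256 mm height, set 369 mm apart overall. Between them run 4 rectangular rungs (35 mm deep, 32 mm thick), front faces flush with the rails' −y face. The bottom of the first rung is 267 mm above the floor and each subsequent rung is 261 mm higher than the one below.

The ladder is against the stool's +x side, with their −y faces flush.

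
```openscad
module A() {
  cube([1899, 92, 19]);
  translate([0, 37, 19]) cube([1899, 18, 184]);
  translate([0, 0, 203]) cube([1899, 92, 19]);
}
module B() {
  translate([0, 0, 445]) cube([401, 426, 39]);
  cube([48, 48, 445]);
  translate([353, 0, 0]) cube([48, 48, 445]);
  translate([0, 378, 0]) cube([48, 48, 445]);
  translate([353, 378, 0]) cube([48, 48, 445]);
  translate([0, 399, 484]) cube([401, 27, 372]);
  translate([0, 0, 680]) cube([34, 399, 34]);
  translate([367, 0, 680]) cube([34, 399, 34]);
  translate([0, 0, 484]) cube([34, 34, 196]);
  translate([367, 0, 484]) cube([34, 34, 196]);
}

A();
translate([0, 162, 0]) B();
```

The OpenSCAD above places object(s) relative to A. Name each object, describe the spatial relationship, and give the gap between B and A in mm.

A is an I-beam. B is a chair. The chair is on the floor beside the I-beam on its +y side. The gap between the chair and the I-beam is 70 mm.

The chair's nearest face is 70 mm from the I-beam's +y face.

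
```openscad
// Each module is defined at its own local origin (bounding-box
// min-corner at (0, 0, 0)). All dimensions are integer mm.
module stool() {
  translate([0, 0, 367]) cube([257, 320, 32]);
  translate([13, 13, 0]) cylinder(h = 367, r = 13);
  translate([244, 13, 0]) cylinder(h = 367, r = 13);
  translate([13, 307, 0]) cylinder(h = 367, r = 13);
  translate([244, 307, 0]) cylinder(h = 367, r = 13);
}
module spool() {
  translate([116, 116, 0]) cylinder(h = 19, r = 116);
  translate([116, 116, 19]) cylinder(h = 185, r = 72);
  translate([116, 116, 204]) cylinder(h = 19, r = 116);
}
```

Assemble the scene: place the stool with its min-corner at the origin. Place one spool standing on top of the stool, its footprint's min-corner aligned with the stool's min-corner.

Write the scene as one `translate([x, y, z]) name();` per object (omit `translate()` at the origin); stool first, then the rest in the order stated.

stool();
translate([0, 0, 399]) spool();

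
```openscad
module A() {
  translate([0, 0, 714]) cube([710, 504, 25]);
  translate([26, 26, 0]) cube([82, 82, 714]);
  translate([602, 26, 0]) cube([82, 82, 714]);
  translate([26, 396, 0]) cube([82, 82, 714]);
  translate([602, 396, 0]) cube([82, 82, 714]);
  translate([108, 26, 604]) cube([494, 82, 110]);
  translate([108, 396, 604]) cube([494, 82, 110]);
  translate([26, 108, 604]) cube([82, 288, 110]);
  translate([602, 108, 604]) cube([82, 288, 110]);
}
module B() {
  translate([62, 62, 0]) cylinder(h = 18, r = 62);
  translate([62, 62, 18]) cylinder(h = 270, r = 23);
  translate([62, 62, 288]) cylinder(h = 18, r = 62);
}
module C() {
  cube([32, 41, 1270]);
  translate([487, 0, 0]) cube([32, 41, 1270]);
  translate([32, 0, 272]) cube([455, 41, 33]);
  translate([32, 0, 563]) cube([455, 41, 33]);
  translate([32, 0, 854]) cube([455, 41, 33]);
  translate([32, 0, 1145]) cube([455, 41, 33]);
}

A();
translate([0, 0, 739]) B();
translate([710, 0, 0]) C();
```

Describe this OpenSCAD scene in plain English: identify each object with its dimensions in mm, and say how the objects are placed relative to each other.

A is a table: top 710 mm (x) × 504 mm (y), 25 mm thick, upper face at z = 739 mm, on four 82×82 mm square legs, each inset 26 mm from the nearest pair of top edges, running from z = 0 to the bottom of the top. Four apron rails, 82 mm thick and 110 mm tall, run between adjacent legs with their top edges flush with the underside of the top and their outer faces flush with the legs' outer faces.

B is a spool: two coaxial disc flanges of radius 62 mm and thickness 18 mm, joined by a core cylinder of radius 23 mm and height 270 mm. The lower flange rests on z = 0 and the three cylinders share a vertical axis.

C is a straight ladder. Two 32×41 mm vertical rails, 1270 mm tall, stand 519 mm apart (outside-to-outside) with their front faces coplanar on the −y side. 4 rungs, each 41 mm deep and 33 mm tall, span between the inner faces of the rails, front faces flush with the rails. The lowest rung's underside is at z = 272 mm and rungs are spaced 291 mm apart (underside to underside).

The spool is on top of the table. The ladder is against the table's +x side, with their −y faces flush.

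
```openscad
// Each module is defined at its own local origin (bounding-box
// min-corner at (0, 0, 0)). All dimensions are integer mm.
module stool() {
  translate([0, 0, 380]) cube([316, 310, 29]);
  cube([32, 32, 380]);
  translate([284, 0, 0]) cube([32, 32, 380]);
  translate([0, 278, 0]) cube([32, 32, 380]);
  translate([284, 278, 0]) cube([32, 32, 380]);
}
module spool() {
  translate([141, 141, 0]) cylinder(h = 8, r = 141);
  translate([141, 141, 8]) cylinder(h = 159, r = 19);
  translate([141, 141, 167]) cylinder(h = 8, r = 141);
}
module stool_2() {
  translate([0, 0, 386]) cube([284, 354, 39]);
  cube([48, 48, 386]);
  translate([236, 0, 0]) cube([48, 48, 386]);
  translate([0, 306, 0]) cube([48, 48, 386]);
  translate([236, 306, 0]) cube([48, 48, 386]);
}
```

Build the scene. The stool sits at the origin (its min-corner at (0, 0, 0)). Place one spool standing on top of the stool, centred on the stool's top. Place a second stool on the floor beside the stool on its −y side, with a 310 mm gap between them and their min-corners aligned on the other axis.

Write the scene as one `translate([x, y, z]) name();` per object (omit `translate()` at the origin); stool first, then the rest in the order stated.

stool();
translate([17, 14, 409]) spool();
translate([0, -664, 0]) stool_2();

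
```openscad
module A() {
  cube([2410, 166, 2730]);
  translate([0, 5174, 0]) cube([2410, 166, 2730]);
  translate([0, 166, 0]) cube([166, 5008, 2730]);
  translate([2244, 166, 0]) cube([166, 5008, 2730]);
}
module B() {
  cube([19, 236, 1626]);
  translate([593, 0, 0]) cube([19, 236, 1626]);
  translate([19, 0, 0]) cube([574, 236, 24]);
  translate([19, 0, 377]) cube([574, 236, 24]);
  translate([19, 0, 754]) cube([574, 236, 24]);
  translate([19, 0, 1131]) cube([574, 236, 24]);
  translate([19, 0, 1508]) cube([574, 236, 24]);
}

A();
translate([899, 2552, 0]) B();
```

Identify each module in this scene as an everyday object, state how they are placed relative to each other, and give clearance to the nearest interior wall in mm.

Clearances: x = 733, y = 2386; minimum 733 mm.

A is a house frame. B is a bookshelf. The bookshelf sits inside the house frame, centred. The clearance to the nearest interior wall is 733 mm.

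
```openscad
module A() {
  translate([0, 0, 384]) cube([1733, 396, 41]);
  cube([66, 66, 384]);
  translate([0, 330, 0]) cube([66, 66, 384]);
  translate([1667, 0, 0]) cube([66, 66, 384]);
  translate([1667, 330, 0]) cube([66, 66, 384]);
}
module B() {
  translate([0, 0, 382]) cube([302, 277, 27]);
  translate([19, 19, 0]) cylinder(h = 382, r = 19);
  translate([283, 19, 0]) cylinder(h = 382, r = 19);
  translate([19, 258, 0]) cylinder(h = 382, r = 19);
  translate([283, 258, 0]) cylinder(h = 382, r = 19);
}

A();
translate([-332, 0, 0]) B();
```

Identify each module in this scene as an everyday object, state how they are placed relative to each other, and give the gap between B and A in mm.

A is a bench. B is a stool. The stool is on the floor beside the bench on its −x side. The gap between the stool and the bench is 30 mm.

The stool's nearest face is 30 mm from the bench's −x face.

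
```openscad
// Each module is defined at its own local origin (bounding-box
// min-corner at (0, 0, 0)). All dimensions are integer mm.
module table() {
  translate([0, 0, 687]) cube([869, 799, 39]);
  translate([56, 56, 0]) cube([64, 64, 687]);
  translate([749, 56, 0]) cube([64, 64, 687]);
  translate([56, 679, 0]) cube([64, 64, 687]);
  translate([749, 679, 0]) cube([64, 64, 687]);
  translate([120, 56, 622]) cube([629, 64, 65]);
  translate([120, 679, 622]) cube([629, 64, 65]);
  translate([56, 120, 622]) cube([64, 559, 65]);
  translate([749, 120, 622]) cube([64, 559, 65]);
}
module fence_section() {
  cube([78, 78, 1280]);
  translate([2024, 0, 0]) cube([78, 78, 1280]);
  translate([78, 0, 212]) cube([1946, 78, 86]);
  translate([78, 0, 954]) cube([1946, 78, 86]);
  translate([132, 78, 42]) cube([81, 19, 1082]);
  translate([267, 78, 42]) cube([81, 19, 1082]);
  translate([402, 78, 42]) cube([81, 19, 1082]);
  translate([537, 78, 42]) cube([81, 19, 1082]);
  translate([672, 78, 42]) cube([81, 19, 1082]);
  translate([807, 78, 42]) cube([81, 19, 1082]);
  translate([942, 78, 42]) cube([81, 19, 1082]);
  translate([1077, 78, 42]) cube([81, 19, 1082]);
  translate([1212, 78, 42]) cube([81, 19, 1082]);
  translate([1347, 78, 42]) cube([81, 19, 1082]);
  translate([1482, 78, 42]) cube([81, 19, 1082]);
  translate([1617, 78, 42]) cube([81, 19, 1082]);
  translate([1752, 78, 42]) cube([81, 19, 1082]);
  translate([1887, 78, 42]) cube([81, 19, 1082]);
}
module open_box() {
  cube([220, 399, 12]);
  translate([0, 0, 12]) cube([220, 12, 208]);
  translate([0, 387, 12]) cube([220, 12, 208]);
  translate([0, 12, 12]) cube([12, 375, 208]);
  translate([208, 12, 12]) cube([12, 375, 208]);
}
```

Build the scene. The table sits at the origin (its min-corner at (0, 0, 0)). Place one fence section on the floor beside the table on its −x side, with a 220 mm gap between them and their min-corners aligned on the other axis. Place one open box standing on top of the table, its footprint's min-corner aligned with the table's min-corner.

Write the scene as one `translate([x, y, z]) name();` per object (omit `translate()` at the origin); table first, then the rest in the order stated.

table();
translate([-2322, 0, 0]) fence_section();
translate([0, 0, 726]) open_box();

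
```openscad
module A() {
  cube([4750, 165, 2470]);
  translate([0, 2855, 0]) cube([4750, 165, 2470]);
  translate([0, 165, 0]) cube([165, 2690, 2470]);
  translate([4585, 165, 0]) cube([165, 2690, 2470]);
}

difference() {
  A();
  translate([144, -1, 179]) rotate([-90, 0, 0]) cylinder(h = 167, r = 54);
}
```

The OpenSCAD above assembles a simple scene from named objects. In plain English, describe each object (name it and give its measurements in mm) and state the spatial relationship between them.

A is a box-shaped house frame (walls only): outside footprint 4750×3020 mm, wall height 2470 mm, wall thickness 165 mm. The two y-facing walls run the full x-width; the two x-facing walls fit between the inner faces of the y-facing walls.

The house frame has a circular hole of radius 54 mm through its front wall, centred at (x = 144, z = 179).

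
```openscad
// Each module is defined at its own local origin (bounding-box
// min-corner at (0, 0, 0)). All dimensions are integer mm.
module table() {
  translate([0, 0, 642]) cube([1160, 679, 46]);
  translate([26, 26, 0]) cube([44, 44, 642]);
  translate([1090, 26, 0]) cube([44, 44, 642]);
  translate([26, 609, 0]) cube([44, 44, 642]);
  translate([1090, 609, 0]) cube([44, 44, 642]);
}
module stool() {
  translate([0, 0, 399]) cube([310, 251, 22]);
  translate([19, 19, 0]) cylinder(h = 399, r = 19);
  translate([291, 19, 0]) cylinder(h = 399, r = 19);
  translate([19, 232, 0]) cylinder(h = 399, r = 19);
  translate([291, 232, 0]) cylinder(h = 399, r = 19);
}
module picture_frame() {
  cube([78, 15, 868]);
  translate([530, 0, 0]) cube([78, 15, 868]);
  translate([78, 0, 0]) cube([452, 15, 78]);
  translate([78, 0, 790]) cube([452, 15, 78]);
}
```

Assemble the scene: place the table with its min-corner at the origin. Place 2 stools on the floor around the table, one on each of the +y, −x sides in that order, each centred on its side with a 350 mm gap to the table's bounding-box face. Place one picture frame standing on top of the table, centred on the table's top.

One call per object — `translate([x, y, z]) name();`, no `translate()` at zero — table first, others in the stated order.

table();
translate([425, 1029, 0]) stool();
translate([-660, 214, 0]) stool();
translate([276, 332, 688]) picture_frame();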